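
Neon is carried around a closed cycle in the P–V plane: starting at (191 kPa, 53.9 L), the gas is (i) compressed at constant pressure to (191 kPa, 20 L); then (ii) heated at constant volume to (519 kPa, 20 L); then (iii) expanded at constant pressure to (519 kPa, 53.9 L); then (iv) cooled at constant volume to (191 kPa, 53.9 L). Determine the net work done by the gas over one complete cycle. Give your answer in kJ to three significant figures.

Constant-volume legs do no work.
W(i) = (191)(20 − 53.9) = -6475 J; W(iii) = (519)(53.9 − 20) = 17594 J.
W_net = -6475 + 17594 = 11119 J (the clockwise enclosed area).

W_net ≈ 11.1 kJ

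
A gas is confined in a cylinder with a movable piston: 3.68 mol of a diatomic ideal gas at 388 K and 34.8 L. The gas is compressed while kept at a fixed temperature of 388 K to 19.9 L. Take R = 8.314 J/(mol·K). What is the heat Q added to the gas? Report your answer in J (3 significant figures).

Q ≈ -6630 J

Isothermal ⇒ ΔU = 0, so Q = W = nRT ln(V₂/V₁).
Q = (3.68)(8.314)(388) ln(19.9/34.8) = 11871 × -0.5589 = -6635 J.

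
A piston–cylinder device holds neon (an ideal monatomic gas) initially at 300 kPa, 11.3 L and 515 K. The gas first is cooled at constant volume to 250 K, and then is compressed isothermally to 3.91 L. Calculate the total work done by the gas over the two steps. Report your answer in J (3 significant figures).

W_total ≈ -1750 J

Step 1 (isochoric): W = 0 (constant volume).
After step 1: P = 145.6 kPa (V unchanged).
Step 2 (isothermal): W = P₁V₁ ln(V₂/V₁) = (1646) ln(3.91/11.3) = -1746 J.
W_total = 0 − 1746 = -1746 J.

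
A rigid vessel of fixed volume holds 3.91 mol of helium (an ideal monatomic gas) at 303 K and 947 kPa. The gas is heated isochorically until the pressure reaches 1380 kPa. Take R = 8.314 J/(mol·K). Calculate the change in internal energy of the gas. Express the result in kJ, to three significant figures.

ΔU ≈ 6.76 kJ

Constant volume ⇒ W = 0, so Q = ΔU = nCᵥΔT with Cᵥ = 3R/2 = 12.47 J/(mol·K).
At constant V, T₂/T₁ = P₂/P₁ ⇒ ΔT = T₁(P₂/P₁ − 1) = 303·(1380/947 − 1) = 138.5 K.
ΔU = (3.91)(12.47)(138.5) = 6756 J.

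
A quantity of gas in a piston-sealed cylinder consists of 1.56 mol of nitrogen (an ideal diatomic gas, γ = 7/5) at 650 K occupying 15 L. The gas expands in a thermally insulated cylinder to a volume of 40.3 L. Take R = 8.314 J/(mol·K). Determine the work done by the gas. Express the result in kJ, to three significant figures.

W ≈ 6.88 kJ

Adiabatic: TV^(γ−1) = const with γ = 7/5.
T₂ = T₁ (V₁/V₂)^(γ−1) = 650 × (15/40.3)^0.4 = 650 × 0.6735 = 437.8 K.
W_by = nCᵥ(T₁ − T₂) = (1.56)(20.79)(650 − 437.8) = 6882 J.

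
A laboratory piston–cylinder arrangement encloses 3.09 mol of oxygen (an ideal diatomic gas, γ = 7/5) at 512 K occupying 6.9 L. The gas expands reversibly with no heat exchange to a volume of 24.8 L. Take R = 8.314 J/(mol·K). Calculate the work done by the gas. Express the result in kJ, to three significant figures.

W ≈ 13.2 kJ

Adiabatic: TV^(γ−1) = const with γ = 7/5.
T₂ = T₁ (V₁/V₂)^(γ−1) = 512 × (6.9/24.8)^0.4 = 512 × 0.5995 = 306.9 K.
W_by = nCᵥ(T₁ − T₂) = (3.09)(20.79)(512 − 306.9) = 13171 J.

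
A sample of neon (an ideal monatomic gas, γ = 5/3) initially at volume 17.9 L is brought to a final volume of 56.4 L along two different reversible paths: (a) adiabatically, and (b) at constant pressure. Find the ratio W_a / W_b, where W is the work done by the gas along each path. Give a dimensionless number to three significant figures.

W_a / W_b ≈ 0.373

Path (a) adiabatic: W = P₁V₁(1 − (V₁/V₂)^(γ−1))/(γ−1) → W_a/(P₁V₁) = 0.8021.
Path (b) isobaric: W = P₁(V₂ − V₁) → W_b/(P₁V₁) = 2.151.
W_a / W_b = 0.8021 / 2.151 = 0.3729.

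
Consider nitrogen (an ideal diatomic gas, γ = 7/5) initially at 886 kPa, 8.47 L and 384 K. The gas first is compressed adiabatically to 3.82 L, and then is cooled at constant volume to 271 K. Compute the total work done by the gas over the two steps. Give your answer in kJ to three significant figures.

W_total ≈ -7.04 kJ

Step 1 (adiabatic): W = (P₁V₁ − P₂V₂)/(γ−1) = (7504 − 10319)/0.4 = -7037 J.
Step 2 (isochoric): W = 0 (constant volume).
W_total = -7037 + 0 = -7037 J.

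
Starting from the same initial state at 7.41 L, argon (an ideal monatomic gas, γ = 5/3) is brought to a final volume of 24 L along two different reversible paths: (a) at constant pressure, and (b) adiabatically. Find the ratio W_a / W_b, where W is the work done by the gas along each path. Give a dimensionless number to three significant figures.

Path (a) isobaric: W = P₁(V₂ − V₁) → W_a/(P₁V₁) = 2.239.
Path (b) adiabatic: W = P₁V₁(1 − (V₁/V₂)^(γ−1))/(γ−1) → W_b/(P₁V₁) = 0.8148.
W_a / W_b = 2.239 / 0.8148 = 2.748.

W_a / W_b ≈ 2.75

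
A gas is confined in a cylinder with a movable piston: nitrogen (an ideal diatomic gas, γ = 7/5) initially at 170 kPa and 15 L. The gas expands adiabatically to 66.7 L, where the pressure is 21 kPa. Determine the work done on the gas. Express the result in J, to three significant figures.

W ≈ -2870 J

Adiabatic: W = (P₁V₁ − P₂V₂)/(γ − 1) with γ = 7/5.
P₁V₁ = 2550 J, P₂V₂ = 1401 J.
W = (2550 − 1401) / 0.4 = 2873 J.
Work on gas = −W_by = -2873 J.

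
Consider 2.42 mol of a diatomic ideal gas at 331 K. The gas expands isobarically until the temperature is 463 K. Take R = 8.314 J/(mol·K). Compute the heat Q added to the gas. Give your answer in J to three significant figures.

Q ≈ 9300 J

Isobaric: W = nRΔT = (2.42)(8.314)(132) = 2656 J.
ΔU = nCᵥΔT with Cᵥ = 5R/2: ΔU = (2.42)(20.79)(132) = 6640 J.
Q = ΔU + W = 6640 + 2656 = 9295 J.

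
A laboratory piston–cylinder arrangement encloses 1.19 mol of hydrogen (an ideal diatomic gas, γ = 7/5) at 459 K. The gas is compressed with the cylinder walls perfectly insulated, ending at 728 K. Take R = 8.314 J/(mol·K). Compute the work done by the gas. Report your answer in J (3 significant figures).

W ≈ -6650 J

Adiabatic ⇒ Q = 0, so W_by = −ΔU = nCᵥ(T₁ − T₂).
Cᵥ = 5R/2 = 20.79 J/(mol·K).
W = (1.19)(20.79)(459 − 728) = -6653 J.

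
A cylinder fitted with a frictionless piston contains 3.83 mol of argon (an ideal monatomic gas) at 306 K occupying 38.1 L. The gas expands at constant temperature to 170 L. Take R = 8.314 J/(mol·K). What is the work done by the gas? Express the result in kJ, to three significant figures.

Isothermal: W = nRT ln(V₂/V₁).
W = (3.83)(8.314)(306) × ln(170/38.1)
  = 9744 × 1.496
W_by_gas = 14573 J.

W ≈ 14.6 kJ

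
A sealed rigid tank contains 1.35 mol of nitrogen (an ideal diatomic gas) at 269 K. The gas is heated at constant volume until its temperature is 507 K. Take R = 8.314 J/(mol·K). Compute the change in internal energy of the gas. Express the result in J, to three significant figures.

ΔU ≈ 6680 J

Constant volume ⇒ W = 0, so Q = ΔU = nCᵥΔT with Cᵥ = 5R/2 = 20.79 J/(mol·K).
ΔU = (1.35)(20.79)(507 − 269) = 6678 J.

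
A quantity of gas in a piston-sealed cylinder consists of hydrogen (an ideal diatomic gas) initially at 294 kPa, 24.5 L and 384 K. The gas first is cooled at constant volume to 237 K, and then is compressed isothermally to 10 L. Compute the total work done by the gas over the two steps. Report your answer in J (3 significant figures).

Step 1 (isochoric): W = 0 (constant volume).
After step 1: P = 181.5 kPa (V unchanged).
Step 2 (isothermal): W = P₁V₁ ln(V₂/V₁) = (4446) ln(10/24.5) = -3984 J.
W_total = 0 − 3984 = -3984 J.

W_total ≈ -3980 J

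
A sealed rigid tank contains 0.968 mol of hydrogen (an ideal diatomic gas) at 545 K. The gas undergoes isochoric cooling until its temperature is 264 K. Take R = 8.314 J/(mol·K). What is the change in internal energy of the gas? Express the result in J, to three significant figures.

Constant volume ⇒ W = 0, so Q = ΔU = nCᵥΔT with Cᵥ = 5R/2 = 20.79 J/(mol·K).
ΔU = (0.968)(20.79)(264 − 545) = -5654 J.

ΔU ≈ -5650 J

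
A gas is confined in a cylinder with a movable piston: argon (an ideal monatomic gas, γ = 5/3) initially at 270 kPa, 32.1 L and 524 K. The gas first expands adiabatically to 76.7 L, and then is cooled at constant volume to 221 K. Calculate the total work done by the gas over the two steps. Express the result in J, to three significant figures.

Step 1 (adiabatic): W = (P₁V₁ − P₂V₂)/(γ−1) = (8667 − 4849)/0.667 = 5727 J.
Step 2 (isochoric): W = 0 (constant volume).
W_total = 5727 + 0 = 5727 J.

W_total ≈ 5730 J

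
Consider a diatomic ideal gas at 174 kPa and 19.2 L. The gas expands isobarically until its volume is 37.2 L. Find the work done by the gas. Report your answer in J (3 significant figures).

Isobaric: W = P ΔV.
W = (174 kPa)(37.2 − 19.2 L) = (174)(18) = 3132 J.

W ≈ 3130 J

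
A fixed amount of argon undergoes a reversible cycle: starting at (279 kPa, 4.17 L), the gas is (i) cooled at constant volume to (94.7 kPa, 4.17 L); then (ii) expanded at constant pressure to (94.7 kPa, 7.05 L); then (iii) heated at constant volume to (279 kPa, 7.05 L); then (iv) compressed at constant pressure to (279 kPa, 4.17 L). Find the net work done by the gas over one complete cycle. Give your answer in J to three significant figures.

W_net ≈ -531 J

Constant-volume legs do no work.
W(ii) = (94.7)(7.05 − 4.17) = 272.7 J; W(iv) = (279)(4.17 − 7.05) = -803.5 J.
W_net = 272.7 − 803.5 = -530.8 J (the counter-clockwise enclosed area).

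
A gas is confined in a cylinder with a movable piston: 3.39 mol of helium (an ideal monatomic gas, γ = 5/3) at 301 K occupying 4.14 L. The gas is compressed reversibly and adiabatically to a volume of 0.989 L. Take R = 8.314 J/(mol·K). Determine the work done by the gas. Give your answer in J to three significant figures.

Adiabatic: TV^(γ−1) = const with γ = 5/3.
T₂ = T₁ (V₁/V₂)^(γ−1) = 301 × (4.14/0.989)^0.667 = 301 × 2.597 = 781.8 K.
W_by = nCᵥ(T₁ − T₂) = (3.39)(12.47)(301 − 781.8) = -20327 J.

W ≈ -20300 J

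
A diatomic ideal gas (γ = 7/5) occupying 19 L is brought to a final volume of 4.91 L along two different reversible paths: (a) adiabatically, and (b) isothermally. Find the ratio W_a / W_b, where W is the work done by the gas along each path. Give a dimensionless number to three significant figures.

Path (a) adiabatic: W = P₁V₁(1 − (V₁/V₂)^(γ−1))/(γ−1) → W_a/(P₁V₁) = -1.795.
Path (b) isothermal: W = P₁V₁ ln(V₂/V₁) → W_b/(P₁V₁) = -1.353.
W_a / W_b = -1.795 / -1.353 = 1.327.

W_a / W_b ≈ 1.33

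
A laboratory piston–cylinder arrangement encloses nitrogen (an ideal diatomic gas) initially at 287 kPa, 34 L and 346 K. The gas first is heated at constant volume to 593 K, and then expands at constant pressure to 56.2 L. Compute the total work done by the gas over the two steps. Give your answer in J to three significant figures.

W_total ≈ 10900 J

Step 1 (isochoric): W = 0 (constant volume).
After step 1: P = 491.9 kPa (V unchanged).
Step 2 (isobaric): W = PΔV = (491.9 kPa)(56.2 − 34 L) = 10920 J.
W_total = 0 + 10920 = 10920 J.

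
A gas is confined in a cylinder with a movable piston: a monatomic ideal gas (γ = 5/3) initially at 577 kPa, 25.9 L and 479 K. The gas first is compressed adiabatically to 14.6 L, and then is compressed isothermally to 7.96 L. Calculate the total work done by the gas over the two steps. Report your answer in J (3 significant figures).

W_total ≈ -23700 J

Step 1 (adiabatic): W = (P₁V₁ − P₂V₂)/(γ−1) = (14944 − 21900)/0.667 = -10433 J.
After step 1: P = 1500 kPa, V = 14.6 L, T = 701.9 K.
Step 2 (isothermal): W = P₁V₁ ln(V₂/V₁) = (21900) ln(7.96/14.6) = -13284 J.
W_total = -10433 − 13284 = -23718 J.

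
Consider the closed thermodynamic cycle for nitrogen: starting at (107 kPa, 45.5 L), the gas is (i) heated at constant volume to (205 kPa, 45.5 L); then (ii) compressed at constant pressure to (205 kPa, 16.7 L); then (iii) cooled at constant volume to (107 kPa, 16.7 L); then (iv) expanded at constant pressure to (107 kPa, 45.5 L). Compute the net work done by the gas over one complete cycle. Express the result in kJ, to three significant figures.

Constant-volume legs do no work.
W(ii) = (205)(16.7 − 45.5) = -5904 J; W(iv) = (107)(45.5 − 16.7) = 3082 J.
W_net = -5904 + 3082 = -2822 J (the counter-clockwise enclosed area).

W_net ≈ -2.82 kJ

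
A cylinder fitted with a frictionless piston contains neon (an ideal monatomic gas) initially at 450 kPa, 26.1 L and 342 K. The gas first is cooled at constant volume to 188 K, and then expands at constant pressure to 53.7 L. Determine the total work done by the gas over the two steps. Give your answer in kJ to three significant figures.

Step 1 (isochoric): W = 0 (constant volume).
After step 1: P = 247.4 kPa (V unchanged).
Step 2 (isobaric): W = PΔV = (247.4 kPa)(53.7 − 26.1 L) = 6827 J.
W_total = 0 + 6827 = 6827 J.

W_total ≈ 6.83 kJ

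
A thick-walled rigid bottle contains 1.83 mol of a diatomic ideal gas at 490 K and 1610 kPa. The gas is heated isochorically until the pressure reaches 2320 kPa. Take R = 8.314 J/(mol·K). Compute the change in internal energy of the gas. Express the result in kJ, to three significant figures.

Constant volume ⇒ W = 0, so Q = ΔU = nCᵥΔT with Cᵥ = 5R/2 = 20.79 J/(mol·K).
At constant V, T₂/T₁ = P₂/P₁ ⇒ ΔT = T₁(P₂/P₁ − 1) = 490·(2320/1610 − 1) = 216.1 K.
ΔU = (1.83)(20.79)(216.1) = 8219 J.

ΔU ≈ 8.22 kJ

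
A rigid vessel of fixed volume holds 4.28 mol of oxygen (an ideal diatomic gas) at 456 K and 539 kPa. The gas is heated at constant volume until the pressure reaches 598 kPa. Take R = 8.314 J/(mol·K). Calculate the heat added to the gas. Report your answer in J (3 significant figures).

Constant volume ⇒ W = 0, so Q = ΔU = nCᵥΔT with Cᵥ = 5R/2 = 20.79 J/(mol·K).
At constant V, T₂/T₁ = P₂/P₁ ⇒ ΔT = T₁(P₂/P₁ − 1) = 456·(598/539 − 1) = 49.91 K.
ΔU = (4.28)(20.79)(49.91) = 4440 J.

Q ≈ 4440 J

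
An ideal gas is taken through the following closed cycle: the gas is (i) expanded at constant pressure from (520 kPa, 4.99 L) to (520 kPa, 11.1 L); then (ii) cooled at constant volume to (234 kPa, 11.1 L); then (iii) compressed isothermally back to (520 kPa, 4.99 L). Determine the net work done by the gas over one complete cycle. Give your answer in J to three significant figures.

W_net ≈ 1100 J

Leg (i): W = PΔV = (520)(11.1 − 4.99) = 3177 J.
Leg (ii): W = 0.
Leg (iii): W = PᵢVᵢ ln(V_f/Vᵢ) = (2597) ln(4.99/11.1) = -2077 J.
W_net = 3177 − 2077 = 1101 J.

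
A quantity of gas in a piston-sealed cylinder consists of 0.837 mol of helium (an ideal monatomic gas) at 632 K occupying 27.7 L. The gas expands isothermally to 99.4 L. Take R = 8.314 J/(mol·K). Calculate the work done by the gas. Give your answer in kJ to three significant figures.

W ≈ 5.62 kJ

Isothermal: W = nRT ln(V₂/V₁).
W = (0.837)(8.314)(632) × ln(99.4/27.7)
  = 4398 × 1.278
W_by_gas = 5619 J.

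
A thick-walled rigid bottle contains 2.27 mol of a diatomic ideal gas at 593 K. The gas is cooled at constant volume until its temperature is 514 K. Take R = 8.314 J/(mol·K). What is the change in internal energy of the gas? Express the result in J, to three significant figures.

ΔU ≈ -3730 J

Constant volume ⇒ W = 0, so Q = ΔU = nCᵥΔT with Cᵥ = 5R/2 = 20.79 J/(mol·K).
ΔU = (2.27)(20.79)(514 − 593) = -3727 J.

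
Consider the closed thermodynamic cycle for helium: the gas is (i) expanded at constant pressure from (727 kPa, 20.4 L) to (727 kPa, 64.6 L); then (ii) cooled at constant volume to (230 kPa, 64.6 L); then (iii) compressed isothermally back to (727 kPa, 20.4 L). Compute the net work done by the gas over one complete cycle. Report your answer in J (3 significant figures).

W_net ≈ 15000 J

Leg (i): W = PΔV = (727)(64.6 − 20.4) = 32133 J.
Leg (ii): W = 0.
Leg (iii): W = PᵢVᵢ ln(V_f/Vᵢ) = (14858) ln(20.4/64.6) = -17127 J.
W_net = 32133 − 17127 = 15007 J.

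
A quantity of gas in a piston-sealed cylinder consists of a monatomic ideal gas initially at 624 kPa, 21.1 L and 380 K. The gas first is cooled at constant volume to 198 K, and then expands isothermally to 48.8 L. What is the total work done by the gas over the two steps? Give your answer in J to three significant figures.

W_total ≈ 5750 J

Step 1 (isochoric): W = 0 (constant volume).
After step 1: P = 325.1 kPa (V unchanged).
Step 2 (isothermal): W = P₁V₁ ln(V₂/V₁) = (6860) ln(48.8/21.1) = 5752 J.
W_total = 0 + 5752 = 5752 J.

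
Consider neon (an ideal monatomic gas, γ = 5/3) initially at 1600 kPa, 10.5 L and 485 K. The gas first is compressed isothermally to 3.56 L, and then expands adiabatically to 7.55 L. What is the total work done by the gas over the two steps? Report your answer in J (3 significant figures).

Step 1 (isothermal): W = P₁V₁ ln(V₂/V₁) = (16800) ln(3.56/10.5) = -18171 J.
After step 1: P = 4719 kPa, V = 3.56 L, T = 485 K.
Step 2 (adiabatic): W = (P₁V₁ − P₂V₂)/(γ−1) = (16800 − 10178)/0.667 = 9934 J.
W_total = -18171 + 9934 = -8238 J.

W_total ≈ -8240 J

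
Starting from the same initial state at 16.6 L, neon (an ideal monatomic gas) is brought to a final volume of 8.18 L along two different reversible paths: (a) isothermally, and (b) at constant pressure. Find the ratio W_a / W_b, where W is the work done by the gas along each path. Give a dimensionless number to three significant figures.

Path (a) isothermal: W = P₁V₁ ln(V₂/V₁) → W_a/(P₁V₁) = -0.7077.
Path (b) isobaric: W = P₁(V₂ − V₁) → W_b/(P₁V₁) = -0.5072.
W_a / W_b = -0.7077 / -0.5072 = 1.395.

W_a / W_b ≈ 1.40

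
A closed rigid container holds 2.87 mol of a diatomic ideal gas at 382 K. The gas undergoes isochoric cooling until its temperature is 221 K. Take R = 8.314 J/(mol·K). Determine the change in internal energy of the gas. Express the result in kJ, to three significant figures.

ΔU ≈ -9.60 kJ

Constant volume ⇒ W = 0, so Q = ΔU = nCᵥΔT with Cᵥ = 5R/2 = 20.79 J/(mol·K).
ΔU = (2.87)(20.79)(221 − 382) = -9604 J.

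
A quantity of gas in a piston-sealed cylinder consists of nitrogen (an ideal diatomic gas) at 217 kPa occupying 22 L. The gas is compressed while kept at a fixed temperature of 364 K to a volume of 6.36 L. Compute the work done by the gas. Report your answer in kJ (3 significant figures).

Isothermal: W = nRT ln(V₂/V₁) = P₁V₁ ln(V₂/V₁).
P₁V₁ = (217 kPa)(22 L) = 4774 J.
W = 4774 × ln(6.36/22) = 4774 × -1.241
W_by_gas = -5925 J.

W ≈ -5.92 kJ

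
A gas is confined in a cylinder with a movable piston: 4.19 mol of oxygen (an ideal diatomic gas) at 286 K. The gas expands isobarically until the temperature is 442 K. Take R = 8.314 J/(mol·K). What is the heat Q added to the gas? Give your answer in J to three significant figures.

Isobaric: W = nRΔT = (4.19)(8.314)(156) = 5434 J.
ΔU = nCᵥΔT with Cᵥ = 5R/2: ΔU = (4.19)(20.79)(156) = 13586 J.
Q = ΔU + W = 13586 + 5434 = 19020 J.

Q ≈ 19000 J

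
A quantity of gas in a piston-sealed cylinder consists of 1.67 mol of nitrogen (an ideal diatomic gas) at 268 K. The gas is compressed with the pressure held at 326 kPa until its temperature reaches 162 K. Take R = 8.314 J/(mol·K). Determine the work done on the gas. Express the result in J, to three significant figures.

W ≈ 1470 J

Isobaric: W = P ΔV = nR ΔT.
W = (1.67)(8.314)(162 − 268) = -1472 J.
Work on gas = −W_by = 1472 J.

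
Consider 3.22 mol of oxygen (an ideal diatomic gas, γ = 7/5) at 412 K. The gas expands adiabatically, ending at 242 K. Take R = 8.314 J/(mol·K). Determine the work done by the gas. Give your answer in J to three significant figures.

W ≈ 11400 J

Adiabatic ⇒ Q = 0, so W_by = −ΔU = nCᵥ(T₁ − T₂).
Cᵥ = 5R/2 = 20.79 J/(mol·K).
W = (3.22)(20.79)(412 − 242) = 11378 J.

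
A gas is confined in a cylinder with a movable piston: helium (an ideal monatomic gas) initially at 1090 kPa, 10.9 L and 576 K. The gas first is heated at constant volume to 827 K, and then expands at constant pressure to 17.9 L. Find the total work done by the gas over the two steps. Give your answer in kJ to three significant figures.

Step 1 (isochoric): W = 0 (constant volume).
After step 1: P = 1565 kPa (V unchanged).
Step 2 (isobaric): W = PΔV = (1565 kPa)(17.9 − 10.9 L) = 10955 J.
W_total = 0 + 10955 = 10955 J.

W_total ≈ 11.0 kJ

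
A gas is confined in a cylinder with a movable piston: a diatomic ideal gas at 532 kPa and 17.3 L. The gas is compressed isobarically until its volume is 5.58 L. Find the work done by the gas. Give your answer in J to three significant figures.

W ≈ -6240 J

Isobaric: W = P ΔV.
W = (532 kPa)(5.58 − 17.3 L) = (532)(-11.72) = -6235 J.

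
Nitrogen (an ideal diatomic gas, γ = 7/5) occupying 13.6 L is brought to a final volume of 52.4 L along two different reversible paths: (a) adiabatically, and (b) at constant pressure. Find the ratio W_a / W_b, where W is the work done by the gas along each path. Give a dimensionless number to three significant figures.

Path (a) adiabatic: W = P₁V₁(1 − (V₁/V₂)^(γ−1))/(γ−1) → W_a/(P₁V₁) = 1.042.
Path (b) isobaric: W = P₁(V₂ − V₁) → W_b/(P₁V₁) = 2.853.
W_a / W_b = 1.042 / 2.853 = 0.3654.

W_a / W_b ≈ 0.365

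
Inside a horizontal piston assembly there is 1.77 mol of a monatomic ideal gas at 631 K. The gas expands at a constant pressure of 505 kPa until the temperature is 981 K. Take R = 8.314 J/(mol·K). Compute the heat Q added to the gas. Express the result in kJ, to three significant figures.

Q ≈ 12.9 kJ

Isobaric: W = nRΔT = (1.77)(8.314)(350) = 5151 J.
ΔU = nCᵥΔT with Cᵥ = 3R/2: ΔU = (1.77)(12.47)(350) = 7726 J.
Q = ΔU + W = 7726 + 5151 = 12876 J.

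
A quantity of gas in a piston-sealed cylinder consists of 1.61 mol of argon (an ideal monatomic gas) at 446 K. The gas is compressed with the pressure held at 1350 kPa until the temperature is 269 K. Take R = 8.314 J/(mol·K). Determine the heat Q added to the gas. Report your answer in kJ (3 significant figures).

Isobaric: W = nRΔT = (1.61)(8.314)(-177) = -2369 J.
ΔU = nCᵥΔT with Cᵥ = 3R/2: ΔU = (1.61)(12.47)(-177) = -3554 J.
Q = ΔU + W = -3554 − 2369 = -5923 J.

Q ≈ -5.92 kJ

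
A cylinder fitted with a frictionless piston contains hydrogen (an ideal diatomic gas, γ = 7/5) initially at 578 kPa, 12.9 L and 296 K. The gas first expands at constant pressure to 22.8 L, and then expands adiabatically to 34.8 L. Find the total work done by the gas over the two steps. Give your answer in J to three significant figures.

W_total ≈ 10800 J

Step 1 (isobaric): W = PΔV = (578 kPa)(22.8 − 12.9 L) = 5722 J.
After step 1: P = 578 kPa, V = 22.8 L, T = 523.2 K.
Step 2 (adiabatic): W = (P₁V₁ − P₂V₂)/(γ−1) = (13178 − 11128)/0.4 = 5127 J.
W_total = 5722 + 5127 = 10849 J.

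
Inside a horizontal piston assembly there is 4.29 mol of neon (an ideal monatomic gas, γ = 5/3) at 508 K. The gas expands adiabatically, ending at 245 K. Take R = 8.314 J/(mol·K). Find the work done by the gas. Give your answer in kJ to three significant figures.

Adiabatic ⇒ Q = 0, so W_by = −ΔU = nCᵥ(T₁ − T₂).
Cᵥ = 3R/2 = 12.47 J/(mol·K).
W = (4.29)(12.47)(508 − 245) = 14071 J.

W ≈ 14.1 kJ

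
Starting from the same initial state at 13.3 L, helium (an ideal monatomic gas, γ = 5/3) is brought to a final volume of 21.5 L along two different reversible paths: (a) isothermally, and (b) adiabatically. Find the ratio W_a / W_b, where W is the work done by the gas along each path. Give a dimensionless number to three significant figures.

W_a / W_b ≈ 1.17

Path (a) isothermal: W = P₁V₁ ln(V₂/V₁) → W_a/(P₁V₁) = 0.4803.
Path (b) adiabatic: W = P₁V₁(1 − (V₁/V₂)^(γ−1))/(γ−1) → W_b/(P₁V₁) = 0.411.
W_a / W_b = 0.4803 / 0.411 = 1.169.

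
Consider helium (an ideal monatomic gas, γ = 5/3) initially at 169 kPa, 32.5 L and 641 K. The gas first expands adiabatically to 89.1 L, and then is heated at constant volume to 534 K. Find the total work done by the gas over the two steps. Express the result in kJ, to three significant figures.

W_total ≈ 4.03 kJ

Step 1 (adiabatic): W = (P₁V₁ − P₂V₂)/(γ−1) = (5492 − 2804)/0.667 = 4033 J.
Step 2 (isochoric): W = 0 (constant volume).
W_total = 4033 + 0 = 4033 J.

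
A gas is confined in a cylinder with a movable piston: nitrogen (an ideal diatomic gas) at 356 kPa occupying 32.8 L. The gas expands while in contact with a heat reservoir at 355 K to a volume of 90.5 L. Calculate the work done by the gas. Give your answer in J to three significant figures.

W ≈ 11900 J

Isothermal: W = nRT ln(V₂/V₁) = P₁V₁ ln(V₂/V₁).
P₁V₁ = (356 kPa)(32.8 L) = 11677 J.
W = 11677 × ln(90.5/32.8) = 11677 × 1.015
W_by_gas = 11851 J.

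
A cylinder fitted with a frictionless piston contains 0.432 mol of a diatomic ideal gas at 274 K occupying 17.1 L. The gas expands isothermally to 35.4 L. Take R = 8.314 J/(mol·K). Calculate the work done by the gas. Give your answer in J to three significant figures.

Isothermal: W = nRT ln(V₂/V₁).
W = (0.432)(8.314)(274) × ln(35.4/17.1)
  = 984.1 × 0.7276
W_by_gas = 716.1 J.

W ≈ 716 J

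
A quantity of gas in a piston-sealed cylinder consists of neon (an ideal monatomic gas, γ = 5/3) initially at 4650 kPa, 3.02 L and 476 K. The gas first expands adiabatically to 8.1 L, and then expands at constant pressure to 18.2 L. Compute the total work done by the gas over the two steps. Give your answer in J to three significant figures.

Step 1 (adiabatic): W = (P₁V₁ − P₂V₂)/(γ−1) = (14043 − 7275)/0.667 = 10153 J.
After step 1: P = 898.1 kPa, V = 8.1 L, T = 246.6 K.
Step 2 (isobaric): W = PΔV = (898.1 kPa)(18.2 − 8.1 L) = 9071 J.
W_total = 10153 + 9071 = 19223 J.

W_total ≈ 19200 J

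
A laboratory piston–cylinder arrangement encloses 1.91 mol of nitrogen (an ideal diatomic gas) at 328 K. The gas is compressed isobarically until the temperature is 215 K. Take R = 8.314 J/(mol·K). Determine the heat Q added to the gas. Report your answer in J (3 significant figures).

Q ≈ -6280 J

Isobaric: W = nRΔT = (1.91)(8.314)(-113) = -1794 J.
ΔU = nCᵥΔT with Cᵥ = 5R/2: ΔU = (1.91)(20.79)(-113) = -4486 J.
Q = ΔU + W = -4486 − 1794 = -6280 J.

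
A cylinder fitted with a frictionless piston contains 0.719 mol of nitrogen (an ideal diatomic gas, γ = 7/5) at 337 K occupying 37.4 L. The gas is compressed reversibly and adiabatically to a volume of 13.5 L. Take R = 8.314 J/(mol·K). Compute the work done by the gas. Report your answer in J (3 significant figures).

W ≈ -2530 J

Adiabatic: TV^(γ−1) = const with γ = 7/5.
T₂ = T₁ (V₁/V₂)^(γ−1) = 337 × (37.4/13.5)^0.4 = 337 × 1.503 = 506.6 K.
W_by = nCᵥ(T₁ − T₂) = (0.719)(20.79)(337 − 506.6) = -2534 J.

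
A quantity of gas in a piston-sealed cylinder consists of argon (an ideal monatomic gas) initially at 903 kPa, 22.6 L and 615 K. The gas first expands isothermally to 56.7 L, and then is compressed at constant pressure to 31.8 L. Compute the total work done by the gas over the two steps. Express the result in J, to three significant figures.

Step 1 (isothermal): W = P₁V₁ ln(V₂/V₁) = (20408) ln(56.7/22.6) = 18772 J.
After step 1: P = 359.9 kPa, V = 56.7 L, T = 615 K.
Step 2 (isobaric): W = PΔV = (359.9 kPa)(31.8 − 56.7 L) = -8962 J.
W_total = 18772 − 8962 = 9809 J.

W_total ≈ 9810 J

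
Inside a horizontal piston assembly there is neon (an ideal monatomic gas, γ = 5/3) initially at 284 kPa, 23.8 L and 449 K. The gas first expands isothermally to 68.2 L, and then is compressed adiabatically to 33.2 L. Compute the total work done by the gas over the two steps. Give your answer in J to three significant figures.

Step 1 (isothermal): W = P₁V₁ ln(V₂/V₁) = (6759) ln(68.2/23.8) = 7116 J.
After step 1: P = 99.11 kPa, V = 68.2 L, T = 449 K.
Step 2 (adiabatic): W = (P₁V₁ − P₂V₂)/(γ−1) = (6759 − 10923)/0.667 = -6245 J.
W_total = 7116 − 6245 = 870.7 J.

W_total ≈ 871 J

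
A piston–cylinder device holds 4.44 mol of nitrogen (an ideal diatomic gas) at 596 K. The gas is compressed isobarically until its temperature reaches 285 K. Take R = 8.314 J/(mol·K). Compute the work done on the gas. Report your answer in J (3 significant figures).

W ≈ 11500 J

Isobaric: W = P ΔV = nR ΔT.
W = (4.44)(8.314)(285 − 596) = -11480 J.
Work on gas = −W_by = 11480 J.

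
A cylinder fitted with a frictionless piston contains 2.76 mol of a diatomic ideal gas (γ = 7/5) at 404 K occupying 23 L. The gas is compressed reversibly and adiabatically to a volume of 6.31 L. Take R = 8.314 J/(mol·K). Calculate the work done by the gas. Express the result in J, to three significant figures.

W ≈ -15700 J

Adiabatic: TV^(γ−1) = const with γ = 7/5.
T₂ = T₁ (V₁/V₂)^(γ−1) = 404 × (23/6.31)^0.4 = 404 × 1.678 = 677.7 K.
W_by = nCᵥ(T₁ − T₂) = (2.76)(20.79)(404 − 677.7) = -15703 J.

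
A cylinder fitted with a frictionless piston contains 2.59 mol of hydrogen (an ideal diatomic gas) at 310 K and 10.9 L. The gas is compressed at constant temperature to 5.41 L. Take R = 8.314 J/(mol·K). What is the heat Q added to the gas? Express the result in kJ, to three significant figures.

Q ≈ -4.68 kJ

Isothermal ⇒ ΔU = 0, so Q = W = nRT ln(V₂/V₁).
Q = (2.59)(8.314)(310) ln(5.41/10.9) = 6675 × -0.7005 = -4676 J.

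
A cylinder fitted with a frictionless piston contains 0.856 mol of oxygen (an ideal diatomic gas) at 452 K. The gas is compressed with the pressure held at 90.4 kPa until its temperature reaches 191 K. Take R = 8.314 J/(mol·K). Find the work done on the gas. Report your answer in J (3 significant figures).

Isobaric: W = P ΔV = nR ΔT.
W = (0.856)(8.314)(191 − 452) = -1857 J.
Work on gas = −W_by = 1857 J.

W ≈ 1860 J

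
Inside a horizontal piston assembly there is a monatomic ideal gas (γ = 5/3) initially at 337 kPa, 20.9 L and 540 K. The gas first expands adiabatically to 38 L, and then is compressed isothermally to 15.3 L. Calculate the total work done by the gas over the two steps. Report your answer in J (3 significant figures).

Step 1 (adiabatic): W = (P₁V₁ − P₂V₂)/(γ−1) = (7043 − 4728)/0.667 = 3473 J.
After step 1: P = 124.4 kPa, V = 38 L, T = 362.5 K.
Step 2 (isothermal): W = P₁V₁ ln(V₂/V₁) = (4728) ln(15.3/38) = -4301 J.
W_total = 3473 − 4301 = -828.5 J.

W_total ≈ -828 J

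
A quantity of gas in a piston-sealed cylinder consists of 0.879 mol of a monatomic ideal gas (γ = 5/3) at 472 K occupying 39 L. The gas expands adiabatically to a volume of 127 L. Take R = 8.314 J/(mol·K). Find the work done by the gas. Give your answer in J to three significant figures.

Adiabatic: TV^(γ−1) = const with γ = 5/3.
T₂ = T₁ (V₁/V₂)^(γ−1) = 472 × (39/127)^0.667 = 472 × 0.4552 = 214.8 K.
W_by = nCᵥ(T₁ − T₂) = (0.879)(12.47)(472 − 214.8) = 2819 J.

W ≈ 2820 J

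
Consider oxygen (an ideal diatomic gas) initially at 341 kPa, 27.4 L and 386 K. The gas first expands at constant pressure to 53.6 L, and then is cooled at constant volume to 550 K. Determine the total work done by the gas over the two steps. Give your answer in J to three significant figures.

W_total ≈ 8930 J

Step 1 (isobaric): W = PΔV = (341 kPa)(53.6 − 27.4 L) = 8934 J.
Step 2 (isochoric): W = 0 (constant volume).
W_total = 8934 + 0 = 8934 J.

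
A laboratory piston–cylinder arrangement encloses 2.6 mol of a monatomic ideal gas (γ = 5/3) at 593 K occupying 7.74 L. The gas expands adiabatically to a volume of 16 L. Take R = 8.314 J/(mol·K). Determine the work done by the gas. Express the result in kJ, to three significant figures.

Adiabatic: TV^(γ−1) = const with γ = 5/3.
T₂ = T₁ (V₁/V₂)^(γ−1) = 593 × (7.74/16)^0.667 = 593 × 0.6162 = 365.4 K.
W_by = nCᵥ(T₁ − T₂) = (2.6)(12.47)(593 − 365.4) = 7379 J.

W ≈ 7.38 kJ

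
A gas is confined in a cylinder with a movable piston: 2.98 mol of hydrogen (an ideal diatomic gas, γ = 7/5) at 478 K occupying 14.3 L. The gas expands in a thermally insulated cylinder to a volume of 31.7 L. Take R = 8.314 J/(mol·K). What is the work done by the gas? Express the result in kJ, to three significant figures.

Adiabatic: TV^(γ−1) = const with γ = 7/5.
T₂ = T₁ (V₁/V₂)^(γ−1) = 478 × (14.3/31.7)^0.4 = 478 × 0.7273 = 347.6 K.
W_by = nCᵥ(T₁ − T₂) = (2.98)(20.79)(478 − 347.6) = 8074 J.

W ≈ 8.07 kJ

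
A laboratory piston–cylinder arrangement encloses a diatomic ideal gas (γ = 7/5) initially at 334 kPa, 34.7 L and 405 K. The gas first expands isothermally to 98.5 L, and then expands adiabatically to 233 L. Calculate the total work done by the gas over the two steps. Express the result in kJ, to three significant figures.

W_total ≈ 20.5 kJ

Step 1 (isothermal): W = P₁V₁ ln(V₂/V₁) = (11590) ln(98.5/34.7) = 12092 J.
After step 1: P = 117.7 kPa, V = 98.5 L, T = 405 K.
Step 2 (adiabatic): W = (P₁V₁ − P₂V₂)/(γ−1) = (11590 − 8213)/0.4 = 8442 J.
W_total = 12092 + 8442 = 20534 J.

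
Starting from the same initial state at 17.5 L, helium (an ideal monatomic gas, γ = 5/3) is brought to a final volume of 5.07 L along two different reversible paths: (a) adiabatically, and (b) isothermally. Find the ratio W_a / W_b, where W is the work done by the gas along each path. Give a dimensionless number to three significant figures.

W_a / W_b ≈ 1.55

Path (a) adiabatic: W = P₁V₁(1 − (V₁/V₂)^(γ−1))/(γ−1) → W_a/(P₁V₁) = -1.926.
Path (b) isothermal: W = P₁V₁ ln(V₂/V₁) → W_b/(P₁V₁) = -1.239.
W_a / W_b = -1.926 / -1.239 = 1.555.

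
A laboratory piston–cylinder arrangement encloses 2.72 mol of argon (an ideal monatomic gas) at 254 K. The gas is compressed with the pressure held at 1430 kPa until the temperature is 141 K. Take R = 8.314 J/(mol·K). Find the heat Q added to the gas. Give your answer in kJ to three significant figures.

Q ≈ -6.39 kJ

Isobaric: W = nRΔT = (2.72)(8.314)(-113) = -2555 J.
ΔU = nCᵥΔT with Cᵥ = 3R/2: ΔU = (2.72)(12.47)(-113) = -3833 J.
Q = ΔU + W = -3833 − 2555 = -6388 J.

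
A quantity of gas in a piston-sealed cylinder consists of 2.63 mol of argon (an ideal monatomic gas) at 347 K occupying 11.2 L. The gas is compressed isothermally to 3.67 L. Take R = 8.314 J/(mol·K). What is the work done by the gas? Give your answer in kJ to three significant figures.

Isothermal: W = nRT ln(V₂/V₁).
W = (2.63)(8.314)(347) × ln(3.67/11.2)
  = 7587 × -1.116
W_by_gas = -8465 J.

W ≈ -8.47 kJ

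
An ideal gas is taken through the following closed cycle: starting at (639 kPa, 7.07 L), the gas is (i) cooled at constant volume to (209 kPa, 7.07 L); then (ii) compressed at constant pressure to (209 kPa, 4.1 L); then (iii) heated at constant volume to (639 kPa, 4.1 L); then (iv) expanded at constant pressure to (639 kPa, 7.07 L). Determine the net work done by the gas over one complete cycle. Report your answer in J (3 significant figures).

Constant-volume legs do no work.
W(ii) = (209)(4.1 − 7.07) = -620.7 J; W(iv) = (639)(7.07 − 4.1) = 1898 J.
W_net = -620.7 + 1898 = 1277 J (the clockwise enclosed area).

W_net ≈ 1280 J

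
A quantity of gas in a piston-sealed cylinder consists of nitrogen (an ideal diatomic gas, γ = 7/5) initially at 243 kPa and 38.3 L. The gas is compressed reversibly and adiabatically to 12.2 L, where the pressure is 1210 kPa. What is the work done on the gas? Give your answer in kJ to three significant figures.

Adiabatic: W = (P₁V₁ − P₂V₂)/(γ − 1) with γ = 7/5.
P₁V₁ = 9307 J, P₂V₂ = 14762 J.
W = (9307 − 14762) / 0.4 = -13638 J.
Work on gas = −W_by = 13638 J.

W ≈ 13.6 kJ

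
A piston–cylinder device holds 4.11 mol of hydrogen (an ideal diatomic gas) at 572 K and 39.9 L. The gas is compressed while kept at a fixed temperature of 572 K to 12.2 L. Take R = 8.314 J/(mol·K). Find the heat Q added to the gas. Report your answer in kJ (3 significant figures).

Isothermal ⇒ ΔU = 0, so Q = W = nRT ln(V₂/V₁).
Q = (4.11)(8.314)(572) ln(12.2/39.9) = 19546 × -1.185 = -23160 J.

Q ≈ -23.2 kJ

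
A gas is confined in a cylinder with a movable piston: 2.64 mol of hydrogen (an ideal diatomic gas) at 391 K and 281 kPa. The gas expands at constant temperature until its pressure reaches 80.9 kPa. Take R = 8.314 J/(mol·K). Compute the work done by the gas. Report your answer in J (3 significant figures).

W ≈ 10700 J

Isothermal process: W = nRT ln(V₂/V₁) = nRT ln(P₁/P₂).
W = (2.64)(8.314)(391) × ln(281/80.9)
  = 8582 × ln(3.473) = 8582 × 1.245
W_by_gas = 10686 J.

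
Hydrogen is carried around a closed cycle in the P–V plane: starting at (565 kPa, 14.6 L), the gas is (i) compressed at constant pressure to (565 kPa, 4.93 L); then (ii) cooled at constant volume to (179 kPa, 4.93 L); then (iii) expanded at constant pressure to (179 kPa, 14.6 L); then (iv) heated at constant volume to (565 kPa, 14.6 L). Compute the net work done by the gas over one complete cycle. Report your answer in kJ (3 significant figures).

W_net ≈ -3.73 kJ

Constant-volume legs do no work.
W(i) = (565)(4.93 − 14.6) = -5464 J; W(iii) = (179)(14.6 − 4.93) = 1731 J.
W_net = -5464 + 1731 = -3733 J (the counter-clockwise enclosed area).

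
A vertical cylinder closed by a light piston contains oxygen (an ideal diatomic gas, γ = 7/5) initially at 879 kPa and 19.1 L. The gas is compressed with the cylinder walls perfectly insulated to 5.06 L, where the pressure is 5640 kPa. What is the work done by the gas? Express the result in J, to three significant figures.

Adiabatic: W = (P₁V₁ − P₂V₂)/(γ − 1) with γ = 7/5.
P₁V₁ = 16789 J, P₂V₂ = 28538 J.
W = (16789 − 28538) / 0.4 = -29374 J.

W ≈ -29400 J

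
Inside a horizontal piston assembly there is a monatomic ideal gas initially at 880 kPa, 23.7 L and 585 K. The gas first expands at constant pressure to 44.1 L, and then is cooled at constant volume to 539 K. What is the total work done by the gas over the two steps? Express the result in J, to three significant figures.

W_total ≈ 18000 J

Step 1 (isobaric): W = PΔV = (880 kPa)(44.1 − 23.7 L) = 17952 J.
Step 2 (isochoric): W = 0 (constant volume).
W_total = 17952 + 0 = 17952 J.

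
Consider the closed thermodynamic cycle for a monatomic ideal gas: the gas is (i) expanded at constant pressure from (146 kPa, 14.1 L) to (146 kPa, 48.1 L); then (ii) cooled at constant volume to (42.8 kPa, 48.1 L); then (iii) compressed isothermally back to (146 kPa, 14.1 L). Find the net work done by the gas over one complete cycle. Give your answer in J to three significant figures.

W_net ≈ 2440 J

Leg (i): W = PΔV = (146)(48.1 − 14.1) = 4964 J.
Leg (ii): W = 0.
Leg (iii): W = PᵢVᵢ ln(V_f/Vᵢ) = (2059) ln(14.1/48.1) = -2526 J.
W_net = 4964 − 2526 = 2438 J.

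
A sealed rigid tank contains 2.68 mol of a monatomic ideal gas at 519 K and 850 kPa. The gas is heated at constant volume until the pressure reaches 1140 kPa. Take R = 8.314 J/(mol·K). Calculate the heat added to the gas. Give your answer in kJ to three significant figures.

Constant volume ⇒ W = 0, so Q = ΔU = nCᵥΔT with Cᵥ = 3R/2 = 12.47 J/(mol·K).
At constant V, T₂/T₁ = P₂/P₁ ⇒ ΔT = T₁(P₂/P₁ − 1) = 519·(1140/850 − 1) = 177.1 K.
ΔU = (2.68)(12.47)(177.1) = 5918 J.

Q ≈ 5.92 kJ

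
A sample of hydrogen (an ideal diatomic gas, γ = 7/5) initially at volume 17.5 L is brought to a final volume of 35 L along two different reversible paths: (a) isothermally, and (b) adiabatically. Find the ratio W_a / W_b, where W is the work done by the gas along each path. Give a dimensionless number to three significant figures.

W_a / W_b ≈ 1.15

Path (a) isothermal: W = P₁V₁ ln(V₂/V₁) → W_a/(P₁V₁) = 0.6931.
Path (b) adiabatic: W = P₁V₁(1 − (V₁/V₂)^(γ−1))/(γ−1) → W_b/(P₁V₁) = 0.6054.
W_a / W_b = 0.6931 / 0.6054 = 1.145.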